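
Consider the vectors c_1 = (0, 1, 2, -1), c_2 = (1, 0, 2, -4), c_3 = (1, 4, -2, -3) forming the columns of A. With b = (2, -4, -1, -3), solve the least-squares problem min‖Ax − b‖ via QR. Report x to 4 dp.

c_1 = (0, 1, 2, -1); ‖c_1‖ = 2.4495, so e_1 = (0.0000, 0.4082, 0.8165, -0.4082).
e_1·c_2 = 0.0000·1 + 0.4082·0 + 0.8165·2 + (-0.4082)·(-4) = 3.2660.
u_2 = c_2 − 3.2660·e_1 = (1.0000, -1.3333, -0.6667, -2.6667).
‖u_2‖ = 3.2146, so e_2 = (0.3111, -0.4148, -0.2074, -0.8296).
e_1·c_3 = 0.0000·1 + 0.4082·4 + 0.8165·(-2) + (-0.4082)·(-3) = 1.2247; e_2·c_3 = 0.3111·1 + (-0.4148)·4 + (-0.2074)·(-2) + (-0.8296)·(-3) = 1.5554.
u_3 = c_3 − 1.2247·e_1 − 1.5554·e_2 = (0.5161, 4.1452, -2.6774, -1.2097).
‖u_3‖ = 5.1069, so e_3 = (0.1011, 0.8117, -0.5243, -0.2369).
Qᵀb = (-1.2247, 4.9774, -1.8097).
Back-substitute: x_3 = -1.8097/5.1069 = -0.3544.
x_2 = (4.9774 − 1.5554·(-0.3544))/3.2146 = 1.7199.
x_1 = (-1.2247 − 3.2660·1.7199 − 1.2247·(-0.3544))/2.4495 = -2.6160.

x = (-2.6160, 1.7199, -0.3544)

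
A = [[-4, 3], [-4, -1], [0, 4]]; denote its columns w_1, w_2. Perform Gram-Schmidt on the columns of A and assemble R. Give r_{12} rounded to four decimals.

r_{12} = -1.4142

e_1 = w_1/‖w_1‖ = (-4, -4, 0)/5.6569 = (-0.7071, -0.7071, 0.0000).
r_{12} = e_1·w_2 = -1.4142.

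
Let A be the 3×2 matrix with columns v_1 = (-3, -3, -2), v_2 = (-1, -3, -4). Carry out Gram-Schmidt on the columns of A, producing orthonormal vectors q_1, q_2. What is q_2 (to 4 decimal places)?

q_2 = (0.6177, -0.0975, -0.7803)

v_1 = (-3, -3, -2); ‖v_1‖ = 4.6904, so q_1 = (-0.6396, -0.6396, -0.4264).
q_1·v_2 = (-0.6396)·(-1) + (-0.6396)·(-3) + (-0.4264)·(-4) = 4.2640.
u_2 = v_2 − 4.2640·q_1 = (1.7273, -0.2727, -2.1818).
‖u_2‖ = 2.7961, so q_2 = (0.6177, -0.0975, -0.7803).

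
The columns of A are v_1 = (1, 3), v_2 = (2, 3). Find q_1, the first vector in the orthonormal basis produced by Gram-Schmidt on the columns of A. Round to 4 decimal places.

v_1 = (1, 3); ‖v_1‖ = 3.1623, so q_1 = (0.3162, 0.9487).

q_1 = (0.3162, 0.9487)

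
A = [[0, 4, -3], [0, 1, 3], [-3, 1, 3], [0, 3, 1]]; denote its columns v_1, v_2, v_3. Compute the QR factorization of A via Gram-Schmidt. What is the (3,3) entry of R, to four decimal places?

v_1 = (0, 0, -3, 0); ‖v_1‖ = 3.0000, so e_1 = (0.0000, 0.0000, -1.0000, 0.0000).
e_1·v_2 = 0.0000·4 + 0.0000·1 + (-1.0000)·1 + 0.0000·3 = -1.0000.
u_2 = v_2 + 1.0000·e_1 = (4.0000, 1.0000, 0.0000, 3.0000).
‖u_2‖ = 5.0990, so e_2 = (0.7845, 0.1961, 0.0000, 0.5883).
e_1·v_3 = 0.0000·(-3) + 0.0000·3 + (-1.0000)·3 + 0.0000·1 = -3.0000; e_2·v_3 = 0.7845·(-3) + 0.1961·3 + 0.0000·3 + 0.5883·1 = -1.1767.
u_3 = v_3 + 3.0000·e_1 + 1.1767·e_2 = (-2.0769, 3.2308, 0.0000, 1.6923).
r_{33} = ‖u_3‖ = 4.1971.

r_{33} = 4.1971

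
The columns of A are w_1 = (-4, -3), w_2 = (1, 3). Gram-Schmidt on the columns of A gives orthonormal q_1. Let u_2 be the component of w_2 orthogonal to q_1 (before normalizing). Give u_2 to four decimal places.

q_1 = w_1/‖w_1‖ = (-4, -3)/5.0000 = (-0.8000, -0.6000).
r_{12} = q_1·w_2 = -2.6000.
u_2 = w_2 + 2.6000·q_1 = (-1.0800, 1.4400).

u_2 = (-1.0800, 1.4400)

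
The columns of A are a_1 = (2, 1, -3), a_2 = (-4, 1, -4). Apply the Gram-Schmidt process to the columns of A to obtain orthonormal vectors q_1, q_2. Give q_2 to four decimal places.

q_2 = (-0.8438, 0.1151, -0.5242)

a_1 = (2, 1, -3); ‖a_1‖ = 3.7417, so q_1 = (0.5345, 0.2673, -0.8018).
q_1·a_2 = 0.5345·(-4) + 0.2673·1 + (-0.8018)·(-4) = 1.3363.
u_2 = a_2 − 1.3363·q_1 = (-4.7143, 0.6429, -2.9286).
‖u_2‖ = 5.5870, so q_2 = (-0.8438, 0.1151, -0.5242).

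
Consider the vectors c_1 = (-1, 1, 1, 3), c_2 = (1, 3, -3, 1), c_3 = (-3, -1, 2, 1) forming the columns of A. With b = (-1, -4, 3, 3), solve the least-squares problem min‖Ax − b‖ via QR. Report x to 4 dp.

c_1 = (-1, 1, 1, 3); ‖c_1‖ = 3.4641, so e_1 = (-0.2887, 0.2887, 0.2887, 0.8660).
e_1·c_2 = (-0.2887)·1 + 0.2887·3 + 0.2887·(-3) + 0.8660·1 = 0.5774.
u_2 = c_2 − 0.5774·e_1 = (1.1667, 2.8333, -3.1667, 0.5000).
‖u_2‖ = 4.4347, so e_2 = (0.2631, 0.6389, -0.7141, 0.1127).
e_1·c_3 = (-0.2887)·(-3) + 0.2887·(-1) + 0.2887·2 + 0.8660·1 = 2.0207; e_2·c_3 = 0.2631·(-3) + 0.6389·(-1) + (-0.7141)·2 + 0.1127·1 = -2.7435.
u_3 = c_3 − 2.0207·e_1 + 2.7435·e_2 = (-1.6949, 0.1695, -0.5424, -0.4407).
‖u_3‖ = 1.8411, so e_3 = (-0.9206, 0.0921, -0.2946, -0.2393).
Qᵀb = (2.5981, -4.6226, -1.0495).
Back-substitute: x_3 = -1.0495/1.8411 = -0.5700.
x_2 = (-4.6226 + 2.7435·(-0.5700))/4.4347 = -1.3950.
x_1 = (2.5981 − 0.5774·(-1.3950) − 2.0207·(-0.5700))/3.4641 = 1.3150.

x = (1.3150, -1.3950, -0.5700)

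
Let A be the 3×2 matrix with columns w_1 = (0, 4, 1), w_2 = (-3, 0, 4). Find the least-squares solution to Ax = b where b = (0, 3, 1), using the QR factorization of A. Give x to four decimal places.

x = (0.7555, 0.0391)

q_1 = w_1/‖w_1‖ = (0, 4, 1)/4.1231 = (0.0000, 0.9701, 0.2425).
r_{12} = q_1·w_2 = 0.9701.
u_2 = w_2 − 0.9701·q_1 = (-3.0000, -0.9412, 3.7647).
‖u_2‖ = 4.9050, so q_2 = (-0.6116, -0.1919, 0.7675).
Qᵀb = (3.1530, 0.1919).
Back-substitute: x_2 = 0.1919/4.9050 = 0.0391.
x_1 = (3.1530 − 0.9701·0.0391)/4.1231 = 0.7555.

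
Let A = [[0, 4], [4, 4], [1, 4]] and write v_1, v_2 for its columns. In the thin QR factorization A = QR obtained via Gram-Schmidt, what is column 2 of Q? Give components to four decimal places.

v_1 = (0, 4, 1); ‖v_1‖ = 4.1231, so e_1 = (0.0000, 0.9701, 0.2425).
e_1·v_2 = 0.0000·4 + 0.9701·4 + 0.2425·4 = 4.8507.
u_2 = v_2 − 4.8507·e_1 = (4.0000, -0.7059, 2.8235).
‖u_2‖ = 4.9468, so e_2 = (0.8086, -0.1427, 0.5708).

e_2 = (0.8086, -0.1427, 0.5708)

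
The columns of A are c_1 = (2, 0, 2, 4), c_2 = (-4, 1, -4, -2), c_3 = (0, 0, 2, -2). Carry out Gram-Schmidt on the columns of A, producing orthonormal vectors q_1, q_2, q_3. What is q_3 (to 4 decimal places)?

c_1 = (2, 0, 2, 4); ‖c_1‖ = 4.8990, so q_1 = (0.4082, 0.0000, 0.4082, 0.8165).
q_1·c_2 = 0.4082·(-4) + 0.0000·1 + 0.4082·(-4) + 0.8165·(-2) = -4.8990.
u_2 = c_2 + 4.8990·q_1 = (-2.0000, 1.0000, -2.0000, 2.0000).
‖u_2‖ = 3.6056, so q_2 = (-0.5547, 0.2774, -0.5547, 0.5547).
q_1·c_3 = 0.4082·0 + 0.0000·0 + 0.4082·2 + 0.8165·(-2) = -0.8165; q_2·c_3 = (-0.5547)·0 + 0.2774·0 + (-0.5547)·2 + 0.5547·(-2) = -2.2188.
u_3 = c_3 + 0.8165·q_1 + 2.2188·q_2 = (-0.8974, 0.6154, 1.1026, -0.1026).
‖u_3‖ = 1.5525, so q_3 = (-0.5781, 0.3964, 0.7102, -0.0661).

q_3 = (-0.5781, 0.3964, 0.7102, -0.0661)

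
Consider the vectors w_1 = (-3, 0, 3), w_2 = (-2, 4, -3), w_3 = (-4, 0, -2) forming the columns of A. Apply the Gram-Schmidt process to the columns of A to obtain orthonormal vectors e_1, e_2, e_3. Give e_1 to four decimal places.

w_1 = (-3, 0, 3); ‖w_1‖ = 4.2426, so e_1 = (-0.7071, 0.0000, 0.7071).

e_1 = (-0.7071, 0.0000, 0.7071)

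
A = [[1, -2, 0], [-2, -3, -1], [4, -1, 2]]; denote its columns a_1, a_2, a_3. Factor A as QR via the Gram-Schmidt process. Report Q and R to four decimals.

a_1 = (1, -2, 4); ‖a_1‖ = 4.5826, so e_1 = (0.2182, -0.4364, 0.8729).
e_1·a_2 = 0.2182·(-2) + (-0.4364)·(-3) + 0.8729·(-1) = 0.0000.
u_2 = a_2 + 0.0000·e_1 = (-2.0000, -3.0000, -1.0000).
‖u_2‖ = 3.7417, so e_2 = (-0.5345, -0.8018, -0.2673).
e_1·a_3 = 0.2182·0 + (-0.4364)·(-1) + 0.8729·2 = 2.1822; e_2·a_3 = (-0.5345)·0 + (-0.8018)·(-1) + (-0.2673)·2 = 0.2673.
u_3 = a_3 − 2.1822·e_1 − 0.2673·e_2 = (-0.3333, 0.1667, 0.1667).
‖u_3‖ = 0.4082, so e_3 = (-0.8165, 0.4082, 0.4082).

Q = [[0.2182, -0.5345, -0.8165], [-0.4364, -0.8018, 0.4082], [0.8729, -0.2673, 0.4082]], R = [[4.5826, 0.0000, 2.1822], [0.0000, 3.7417, 0.2673], [0.0000, 0.0000, 0.4082]]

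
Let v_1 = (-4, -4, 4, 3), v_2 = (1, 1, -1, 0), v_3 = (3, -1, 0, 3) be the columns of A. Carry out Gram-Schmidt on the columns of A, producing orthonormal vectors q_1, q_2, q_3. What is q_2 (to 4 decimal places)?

q_2 = (0.2294, 0.2294, -0.2294, 0.9177)

q_1 = v_1/‖v_1‖ = (-4, -4, 4, 3)/7.5498 = (-0.5298, -0.5298, 0.5298, 0.3974).
r_{12} = q_1·v_2 = -1.5894.
u_2 = v_2 + 1.5894·q_1 = (0.1579, 0.1579, -0.1579, 0.6316).
‖u_2‖ = 0.6882, so q_2 = (0.2294, 0.2294, -0.2294, 0.9177).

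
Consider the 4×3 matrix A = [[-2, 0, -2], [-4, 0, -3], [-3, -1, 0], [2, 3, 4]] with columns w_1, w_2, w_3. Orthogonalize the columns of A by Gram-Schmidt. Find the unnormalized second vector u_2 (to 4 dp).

u_2 = (0.5455, 1.0909, -0.1818, 2.4545)

w_1 = (-2, -4, -3, 2); ‖w_1‖ = 5.7446, so e_1 = (-0.3482, -0.6963, -0.5222, 0.3482).
e_1·w_2 = (-0.3482)·0 + (-0.6963)·0 + (-0.5222)·(-1) + 0.3482·3 = 1.5667.
u_2 = w_2 − 1.5667·e_1 = (0.5455, 1.0909, -0.1818, 2.4545).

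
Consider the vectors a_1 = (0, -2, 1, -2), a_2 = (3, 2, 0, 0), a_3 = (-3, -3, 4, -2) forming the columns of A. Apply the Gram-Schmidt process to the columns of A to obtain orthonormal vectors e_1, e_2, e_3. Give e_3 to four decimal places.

e_3 = (-0.2136, 0.3204, 0.9128, 0.1359)

e_1 = a_1/‖a_1‖ = (0, -2, 1, -2)/3.0000 = (0.0000, -0.6667, 0.3333, -0.6667).
r_{12} = e_1·a_2 = -1.3333.
u_2 = a_2 + 1.3333·e_1 = (3.0000, 1.1111, 0.4444, -0.8889).
‖u_2‖ = 3.3500, so e_2 = (0.8955, 0.3317, 0.1327, -0.2653).
r_{13} = e_1·a_3 = 4.6667; r_{23} = e_2·a_3 = -2.6203.
u_3 = a_3 − 4.6667·e_1 + 2.6203·e_2 = (-0.6535, 0.9802, 2.7921, 0.4158).
‖u_3‖ = 3.0588, so e_3 = (-0.2136, 0.3204, 0.9128, 0.1359).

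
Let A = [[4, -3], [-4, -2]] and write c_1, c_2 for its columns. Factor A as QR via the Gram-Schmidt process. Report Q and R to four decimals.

c_1 = (4, -4); ‖c_1‖ = 5.6569, so e_1 = (0.7071, -0.7071).
e_1·c_2 = 0.7071·(-3) + (-0.7071)·(-2) = -0.7071.
u_2 = c_2 + 0.7071·e_1 = (-2.5000, -2.5000).
‖u_2‖ = 3.5355, so e_2 = (-0.7071, -0.7071).

Q = [[0.7071, -0.7071], [-0.7071, -0.7071]], R = [[5.6569, -0.7071], [0.0000, 3.5355]]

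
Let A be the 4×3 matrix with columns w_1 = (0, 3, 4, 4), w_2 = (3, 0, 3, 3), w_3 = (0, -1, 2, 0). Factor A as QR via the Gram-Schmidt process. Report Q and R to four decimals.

w_1 = (0, 3, 4, 4); ‖w_1‖ = 6.4031, so q_1 = (0.0000, 0.4685, 0.6247, 0.6247).
q_1·w_2 = 0.0000·3 + 0.4685·0 + 0.6247·3 + 0.6247·3 = 3.7482.
u_2 = w_2 − 3.7482·q_1 = (3.0000, -1.7561, 0.6585, 0.6585).
‖u_2‖ = 3.5988, so q_2 = (0.8336, -0.4880, 0.1830, 0.1830).
q_1·w_3 = 0.0000·0 + 0.4685·(-1) + 0.6247·2 + 0.6247·0 = 0.7809; q_2·w_3 = 0.8336·0 + (-0.4880)·(-1) + 0.1830·2 + 0.1830·0 = 0.8539.
u_3 = w_3 − 0.7809·q_1 − 0.8539·q_2 = (-0.7119, -0.9492, 1.3559, -0.6441).
‖u_3‖ = 1.9134, so q_3 = (-0.3720, -0.4961, 0.7087, -0.3366).

Q = [[0.0000, 0.8336, -0.3720], [0.4685, -0.4880, -0.4961], [0.6247, 0.1830, 0.7087], [0.6247, 0.1830, -0.3366]], R = [[6.4031, 3.7482, 0.7809], [0.0000, 3.5988, 0.8539], [0.0000, 0.0000, 1.9134]]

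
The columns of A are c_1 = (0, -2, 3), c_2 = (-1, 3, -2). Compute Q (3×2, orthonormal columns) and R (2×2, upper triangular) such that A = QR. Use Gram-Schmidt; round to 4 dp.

c_1 = (0, -2, 3); ‖c_1‖ = 3.6056, so e_1 = (0.0000, -0.5547, 0.8321).
e_1·c_2 = 0.0000·(-1) + (-0.5547)·3 + 0.8321·(-2) = -3.3282.
u_2 = c_2 + 3.3282·e_1 = (-1.0000, 1.1538, 0.7692).
‖u_2‖ = 1.7097, so e_2 = (-0.5849, 0.6749, 0.4499).

Q = [[0.0000, -0.5849], [-0.5547, 0.6749], [0.8321, 0.4499]], R = [[3.6056, -3.3282], [0.0000, 1.7097]]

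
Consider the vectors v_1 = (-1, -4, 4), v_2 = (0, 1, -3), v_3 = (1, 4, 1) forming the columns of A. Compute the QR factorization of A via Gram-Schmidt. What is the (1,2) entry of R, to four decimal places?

r_{12} = -2.7852

v_1 = (-1, -4, 4); ‖v_1‖ = 5.7446, so e_1 = (-0.1741, -0.6963, 0.6963).
r_{12} = e_1·v_2 = -2.7852.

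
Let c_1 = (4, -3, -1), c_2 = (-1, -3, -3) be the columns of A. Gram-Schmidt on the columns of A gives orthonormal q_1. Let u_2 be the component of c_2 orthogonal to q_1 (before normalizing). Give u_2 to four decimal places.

u_2 = (-2.2308, -2.0769, -2.6923)

c_1 = (4, -3, -1); ‖c_1‖ = 5.0990, so q_1 = (0.7845, -0.5883, -0.1961).
q_1·c_2 = 0.7845·(-1) + (-0.5883)·(-3) + (-0.1961)·(-3) = 1.5689.
u_2 = c_2 − 1.5689·q_1 = (-2.2308, -2.0769, -2.6923).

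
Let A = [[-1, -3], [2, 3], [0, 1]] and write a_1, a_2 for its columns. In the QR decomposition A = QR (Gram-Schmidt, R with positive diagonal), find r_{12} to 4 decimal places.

r_{12} = 4.0249

a_1 = (-1, 2, 0); ‖a_1‖ = 2.2361, so e_1 = (-0.4472, 0.8944, 0.0000).
r_{12} = e_1·a_2 = 4.0249.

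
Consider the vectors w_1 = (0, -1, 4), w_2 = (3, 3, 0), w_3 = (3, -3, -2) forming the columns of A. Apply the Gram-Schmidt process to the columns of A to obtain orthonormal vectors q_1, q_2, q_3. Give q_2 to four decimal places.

q_2 = (0.7177, 0.6755, 0.1689)

q_1 = w_1/‖w_1‖ = (0, -1, 4)/4.1231 = (0.0000, -0.2425, 0.9701).
r_{12} = q_1·w_2 = -0.7276.
u_2 = w_2 + 0.7276·q_1 = (3.0000, 2.8235, 0.7059).
‖u_2‖ = 4.1798, so q_2 = (0.7177, 0.6755, 0.1689).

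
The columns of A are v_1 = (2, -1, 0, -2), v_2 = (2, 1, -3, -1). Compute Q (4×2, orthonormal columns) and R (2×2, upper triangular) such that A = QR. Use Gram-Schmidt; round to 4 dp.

Q = [[0.6667, 0.2543], [-0.3333, 0.4449], [0.0000, -0.8581], [-0.6667, 0.0318]], R = [[3.0000, 1.6667], [0.0000, 3.4960]]

v_1 = (2, -1, 0, -2); ‖v_1‖ = 3.0000, so e_1 = (0.6667, -0.3333, 0.0000, -0.6667).
e_1·v_2 = 0.6667·2 + (-0.3333)·1 + 0.0000·(-3) + (-0.6667)·(-1) = 1.6667.
u_2 = v_2 − 1.6667·e_1 = (0.8889, 1.5556, -3.0000, 0.1111).
‖u_2‖ = 3.4960, so e_2 = (0.2543, 0.4449, -0.8581, 0.0318).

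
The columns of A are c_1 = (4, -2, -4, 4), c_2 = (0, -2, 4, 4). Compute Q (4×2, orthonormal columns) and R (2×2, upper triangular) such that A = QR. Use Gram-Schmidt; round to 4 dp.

Q = [[0.5547, -0.0515], [-0.2774, -0.3090], [-0.5547, 0.7210], [0.5547, 0.6180]], R = [[7.2111, 0.5547], [0.0000, 5.9743]]

q_1 = c_1/‖c_1‖ = (4, -2, -4, 4)/7.2111 = (0.5547, -0.2774, -0.5547, 0.5547).
r_{12} = q_1·c_2 = 0.5547.
u_2 = c_2 − 0.5547·q_1 = (-0.3077, -1.8462, 4.3077, 3.6923).
‖u_2‖ = 5.9743, so q_2 = (-0.0515, -0.3090, 0.7210, 0.6180).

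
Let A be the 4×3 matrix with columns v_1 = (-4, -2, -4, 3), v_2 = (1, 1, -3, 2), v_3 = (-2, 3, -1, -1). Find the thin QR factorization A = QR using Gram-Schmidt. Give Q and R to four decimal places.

Q = [[-0.5963, 0.6016, -0.5073], [-0.2981, 0.4464, 0.7771], [-0.5963, -0.5628, -0.1401], [0.4472, 0.3493, -0.3451]], R = [[6.7082, 1.7889, 0.4472], [0.0000, 3.4351, 0.3493], [0.0000, 0.0000, 3.8312]]

v_1 = (-4, -2, -4, 3); ‖v_1‖ = 6.7082, so e_1 = (-0.5963, -0.2981, -0.5963, 0.4472).
e_1·v_2 = (-0.5963)·1 + (-0.2981)·1 + (-0.5963)·(-3) + 0.4472·2 = 1.7889.
u_2 = v_2 − 1.7889·e_1 = (2.0667, 1.5333, -1.9333, 1.2000).
‖u_2‖ = 3.4351, so e_2 = (0.6016, 0.4464, -0.5628, 0.3493).
e_1·v_3 = (-0.5963)·(-2) + (-0.2981)·3 + (-0.5963)·(-1) + 0.4472·(-1) = 0.4472; e_2·v_3 = 0.6016·(-2) + 0.4464·3 + (-0.5628)·(-1) + 0.3493·(-1) = 0.3493.
u_3 = v_3 − 0.4472·e_1 − 0.3493·e_2 = (-1.9435, 2.9774, -0.5367, -1.3220).
‖u_3‖ = 3.8312, so e_3 = (-0.5073, 0.7771, -0.1401, -0.3451).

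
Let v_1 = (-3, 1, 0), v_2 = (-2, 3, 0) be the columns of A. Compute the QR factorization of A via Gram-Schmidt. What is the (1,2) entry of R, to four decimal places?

v_1 = (-3, 1, 0); ‖v_1‖ = 3.1623, so q_1 = (-0.9487, 0.3162, 0.0000).
r_{12} = q_1·v_2 = 2.8460.

r_{12} = 2.8460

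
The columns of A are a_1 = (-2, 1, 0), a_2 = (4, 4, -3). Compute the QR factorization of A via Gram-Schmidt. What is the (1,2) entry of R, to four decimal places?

a_1 = (-2, 1, 0); ‖a_1‖ = 2.2361, so e_1 = (-0.8944, 0.4472, 0.0000).
r_{12} = e_1·a_2 = -1.7889.

r_{12} = -1.7889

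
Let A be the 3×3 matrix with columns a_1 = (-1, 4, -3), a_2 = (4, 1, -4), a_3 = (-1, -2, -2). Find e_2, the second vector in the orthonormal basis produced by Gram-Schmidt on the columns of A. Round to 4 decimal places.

e_2 = (0.8514, -0.1615, -0.4991)

e_1 = a_1/‖a_1‖ = (-1, 4, -3)/5.0990 = (-0.1961, 0.7845, -0.5883).
r_{12} = e_1·a_2 = 2.3534.
u_2 = a_2 − 2.3534·e_1 = (4.4615, -0.8462, -2.6154).
‖u_2‖ = 5.2404, so e_2 = (0.8514, -0.1615, -0.4991).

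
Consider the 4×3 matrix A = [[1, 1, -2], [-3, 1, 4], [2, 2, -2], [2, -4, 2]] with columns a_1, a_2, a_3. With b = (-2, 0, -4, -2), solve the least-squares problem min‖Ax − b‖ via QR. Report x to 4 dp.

a_1 = (1, -3, 2, 2); ‖a_1‖ = 4.2426, so q_1 = (0.2357, -0.7071, 0.4714, 0.4714).
q_1·a_2 = 0.2357·1 + (-0.7071)·1 + 0.4714·2 + 0.4714·(-4) = -1.4142.
u_2 = a_2 + 1.4142·q_1 = (1.3333, 0.0000, 2.6667, -3.3333).
‖u_2‖ = 4.4721, so q_2 = (0.2981, 0.0000, 0.5963, -0.7454).
q_1·a_3 = 0.2357·(-2) + (-0.7071)·4 + 0.4714·(-2) + 0.4714·2 = -3.2998; q_2·a_3 = 0.2981·(-2) + (0.0000)·4 + 0.5963·(-2) + (-0.7454)·2 = -3.2796.
u_3 = a_3 + 3.2998·q_1 + 3.2796·q_2 = (-0.2444, 1.6667, 1.5111, 1.1111).
‖u_3‖ = 2.5210, so q_3 = (-0.0970, 0.6611, 0.5994, 0.4407).
Qᵀb = (-3.2998, -1.4907, -3.0852).
Back-substitute: x_3 = -3.0852/2.5210 = -1.2238.
x_2 = (-1.4907 + 3.2796·(-1.2238))/4.4721 = -1.2308.
x_1 = (-3.2998 + 1.4142·(-1.2308) + 3.2998·(-1.2238))/4.2426 = -2.1399.

x = (-2.1399, -1.2308, -1.2238)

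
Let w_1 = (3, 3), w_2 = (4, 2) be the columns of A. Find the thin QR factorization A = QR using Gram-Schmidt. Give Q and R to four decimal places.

w_1 = (3, 3); ‖w_1‖ = 4.2426, so e_1 = (0.7071, 0.7071).
e_1·w_2 = 0.7071·4 + 0.7071·2 = 4.2426.
u_2 = w_2 − 4.2426·e_1 = (1.0000, -1.0000).
‖u_2‖ = 1.4142, so e_2 = (0.7071, -0.7071).

Q = [[0.7071, 0.7071], [0.7071, -0.7071]], R = [[4.2426, 4.2426], [0.0000, 1.4142]]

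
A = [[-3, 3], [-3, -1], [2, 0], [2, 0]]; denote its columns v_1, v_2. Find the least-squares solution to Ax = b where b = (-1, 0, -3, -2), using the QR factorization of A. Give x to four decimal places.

x = (-0.3929, -0.5357)

q_1 = v_1/‖v_1‖ = (-3, -3, 2, 2)/5.0990 = (-0.5883, -0.5883, 0.3922, 0.3922).
r_{12} = q_1·v_2 = -1.1767.
u_2 = v_2 + 1.1767·q_1 = (2.3077, -1.6923, 0.4615, 0.4615).
‖u_2‖ = 2.9352, so q_2 = (0.7862, -0.5766, 0.1572, 0.1572).
Qᵀb = (-1.3728, -1.5724).
Back-substitute: x_2 = -1.5724/2.9352 = -0.5357.
x_1 = (-1.3728 + 1.1767·(-0.5357))/5.0990 = -0.3929.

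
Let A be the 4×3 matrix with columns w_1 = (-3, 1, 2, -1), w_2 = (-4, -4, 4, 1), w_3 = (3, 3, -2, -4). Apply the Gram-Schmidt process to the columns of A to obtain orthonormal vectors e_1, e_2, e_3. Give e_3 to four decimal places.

e_1 = w_1/‖w_1‖ = (-3, 1, 2, -1)/3.8730 = (-0.7746, 0.2582, 0.5164, -0.2582).
r_{12} = e_1·w_2 = 3.8730.
u_2 = w_2 − 3.8730·e_1 = (-1.0000, -5.0000, 2.0000, 2.0000).
‖u_2‖ = 5.8310, so e_2 = (-0.1715, -0.8575, 0.3430, 0.3430).
r_{13} = e_1·w_3 = -1.5492; r_{23} = e_2·w_3 = -5.1450.
u_3 = w_3 + 1.5492·e_1 + 5.1450·e_2 = (0.9176, -1.0118, 0.5647, -2.6353).
‖u_3‖ = 3.0215, so e_3 = (0.3037, -0.3349, 0.1869, -0.8722).

e_3 = (0.3037, -0.3349, 0.1869, -0.8722)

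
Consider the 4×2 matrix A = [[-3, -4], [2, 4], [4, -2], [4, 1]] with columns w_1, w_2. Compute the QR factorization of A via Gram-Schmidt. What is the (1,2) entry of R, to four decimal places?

w_1 = (-3, 2, 4, 4); ‖w_1‖ = 6.7082, so q_1 = (-0.4472, 0.2981, 0.5963, 0.5963).
r_{12} = q_1·w_2 = 2.3851.

r_{12} = 2.3851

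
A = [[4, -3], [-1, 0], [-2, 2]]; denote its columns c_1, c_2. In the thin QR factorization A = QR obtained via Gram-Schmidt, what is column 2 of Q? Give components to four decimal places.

c_1 = (4, -1, -2); ‖c_1‖ = 4.5826, so q_1 = (0.8729, -0.2182, -0.4364).
q_1·c_2 = 0.8729·(-3) + (-0.2182)·0 + (-0.4364)·2 = -3.4915.
u_2 = c_2 + 3.4915·q_1 = (0.0476, -0.7619, 0.4762).
‖u_2‖ = 0.8997, so q_2 = (0.0529, -0.8468, 0.5293).

q_2 = (0.0529, -0.8468, 0.5293)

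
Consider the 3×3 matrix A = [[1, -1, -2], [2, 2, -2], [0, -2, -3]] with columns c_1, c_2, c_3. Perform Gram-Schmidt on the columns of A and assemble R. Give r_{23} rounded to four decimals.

r_{23} = 2.8324

e_1 = c_1/‖c_1‖ = (1, 2, 0)/2.2361 = (0.4472, 0.8944, 0.0000).
r_{12} = e_1·c_2 = 1.3416.
u_2 = c_2 − 1.3416·e_1 = (-1.6000, 0.8000, -2.0000).
‖u_2‖ = 2.6833, so e_2 = (-0.5963, 0.2981, -0.7454).
r_{23} = e_2·c_3 = 2.8324.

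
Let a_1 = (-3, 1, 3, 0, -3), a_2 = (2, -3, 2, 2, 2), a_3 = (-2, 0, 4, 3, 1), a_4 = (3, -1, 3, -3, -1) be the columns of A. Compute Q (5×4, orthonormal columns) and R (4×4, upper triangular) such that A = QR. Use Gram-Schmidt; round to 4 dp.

Q = [[-0.5669, 0.2203, -0.3901, 0.3988], [0.1890, -0.5697, 0.4963, 0.4498], [0.5669, 0.6305, 0.0454, 0.5279], [0.0000, 0.4254, 0.4883, -0.5311], [-0.5669, 0.2203, 0.6009, 0.2791]], R = [[5.2915, -1.7008, 2.8347, 0.3780], [0.0000, 4.7018, 3.5776, 1.6255], [0.0000, 0.0000, 3.0273, -3.5962], [0.0000, 0.0000, 0.0000, 3.6445]]

e_1 = a_1/‖a_1‖ = (-3, 1, 3, 0, -3)/5.2915 = (-0.5669, 0.1890, 0.5669, 0.0000, -0.5669).
r_{12} = e_1·a_2 = -1.7008.
u_2 = a_2 + 1.7008·e_1 = (1.0357, -2.6786, 2.9643, 2.0000, 1.0357).
‖u_2‖ = 4.7018, so e_2 = (0.2203, -0.5697, 0.6305, 0.4254, 0.2203).
r_{13} = e_1·a_3 = 2.8347; r_{23} = e_2·a_3 = 3.5776.
u_3 = a_3 − 2.8347·e_1 − 3.5776·e_2 = (-1.1809, 1.5024, 0.1373, 1.4782, 1.8191).
‖u_3‖ = 3.0273, so e_3 = (-0.3901, 0.4963, 0.0454, 0.4883, 0.6009).
r_{14} = e_1·a_4 = 0.3780; r_{24} = e_2·a_4 = 1.6255; r_{34} = e_3·a_4 = -3.5962.
u_4 = a_4 − 0.3780·e_1 − 1.6255·e_2 + 3.5962·e_3 = (1.4534, 1.6393, 1.9240, -1.9355, 1.0171).
‖u_4‖ = 3.6445, so e_4 = (0.3988, 0.4498, 0.5279, -0.5311, 0.2791).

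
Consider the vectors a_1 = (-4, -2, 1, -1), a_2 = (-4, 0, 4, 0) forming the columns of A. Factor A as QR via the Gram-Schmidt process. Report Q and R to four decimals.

a_1 = (-4, -2, 1, -1); ‖a_1‖ = 4.6904, so e_1 = (-0.8528, -0.4264, 0.2132, -0.2132).
e_1·a_2 = (-0.8528)·(-4) + (-0.4264)·0 + 0.2132·4 + (-0.2132)·0 = 4.2640.
u_2 = a_2 − 4.2640·e_1 = (-0.3636, 1.8182, 3.0909, 0.9091).
‖u_2‖ = 3.7173, so e_2 = (-0.0978, 0.4891, 0.8315, 0.2446).

Q = [[-0.8528, -0.0978], [-0.4264, 0.4891], [0.2132, 0.8315], [-0.2132, 0.2446]], R = [[4.6904, 4.2640], [0.0000, 3.7173]]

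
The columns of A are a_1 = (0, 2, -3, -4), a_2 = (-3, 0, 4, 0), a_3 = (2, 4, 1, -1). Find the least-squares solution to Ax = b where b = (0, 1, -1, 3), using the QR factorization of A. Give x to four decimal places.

x = (-0.4340, -0.3567, 0.1451)

a_1 = (0, 2, -3, -4); ‖a_1‖ = 5.3852, so e_1 = (0.0000, 0.3714, -0.5571, -0.7428).
e_1·a_2 = 0.0000·(-3) + 0.3714·0 + (-0.5571)·4 + (-0.7428)·0 = -2.2283.
u_2 = a_2 + 2.2283·e_1 = (-3.0000, 0.8276, 2.7586, -1.6552).
‖u_2‖ = 4.4760, so e_2 = (-0.6702, 0.1849, 0.6163, -0.3698).
e_1·a_3 = 0.0000·2 + 0.3714·4 + (-0.5571)·1 + (-0.7428)·(-1) = 1.6713; e_2·a_3 = (-0.6702)·2 + 0.1849·4 + 0.6163·1 + (-0.3698)·(-1) = 0.3852.
u_3 = a_3 − 1.6713·e_1 − 0.3852·e_2 = (2.2582, 3.3081, 1.6936, 0.3838).
‖u_3‖ = 4.3656, so e_3 = (0.5173, 0.7578, 0.3879, 0.0879).
Qᵀb = (-1.2999, -1.5408, 0.6336).
Back-substitute: x_3 = 0.6336/4.3656 = 0.1451.
x_2 = (-1.5408 − 0.3852·0.1451)/4.4760 = -0.3567.
x_1 = (-1.2999 + 2.2283·(-0.3567) − 1.6713·0.1451)/5.3852 = -0.4340.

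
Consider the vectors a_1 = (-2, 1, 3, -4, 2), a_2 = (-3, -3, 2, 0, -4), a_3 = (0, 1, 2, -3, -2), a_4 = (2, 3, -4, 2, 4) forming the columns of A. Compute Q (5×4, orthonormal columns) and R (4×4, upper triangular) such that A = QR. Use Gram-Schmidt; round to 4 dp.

a_1 = (-2, 1, 3, -4, 2); ‖a_1‖ = 5.8310, so e_1 = (-0.3430, 0.1715, 0.5145, -0.6860, 0.3430).
e_1·a_2 = (-0.3430)·(-3) + 0.1715·(-3) + 0.5145·2 + (-0.6860)·0 + 0.3430·(-4) = 0.1715.
u_2 = a_2 − 0.1715·e_1 = (-2.9412, -3.0294, 1.9118, 0.1176, -4.0588).
‖u_2‖ = 6.1620, so e_2 = (-0.4773, -0.4916, 0.3102, 0.0191, -0.6587).
e_1·a_3 = (-0.3430)·0 + 0.1715·1 + 0.5145·2 + (-0.6860)·(-3) + 0.3430·(-2) = 2.5725; e_2·a_3 = (-0.4773)·0 + (-0.4916)·1 + 0.3102·2 + 0.0191·(-3) + (-0.6587)·(-2) = 1.3890.
u_3 = a_3 − 2.5725·e_1 − 1.3890·e_2 = (1.5453, 1.2417, 0.2455, -1.2618, -1.9675).
‖u_3‖ = 3.0746, so e_3 = (0.5026, 0.4038, 0.0799, -0.4104, -0.6399).
e_1·a_4 = (-0.3430)·2 + 0.1715·3 + 0.5145·(-4) + (-0.6860)·2 + 0.3430·4 = -2.2295; e_2·a_4 = (-0.4773)·2 + (-0.4916)·3 + 0.3102·(-4) + 0.0191·2 + (-0.6587)·4 = -6.2670; e_3·a_4 = 0.5026·2 + 0.4038·3 + 0.0799·(-4) + (-0.4104)·2 + (-0.6399)·4 = -1.4831.
u_4 = a_4 + 2.2295·e_1 + 6.2670·e_2 + 1.4831·e_3 = (-1.0106, 0.9003, -0.7902, -0.0184, -0.3124).
‖u_4‖ = 1.5981, so e_4 = (-0.6323, 0.5633, -0.4944, -0.0115, -0.1955).

Q = [[-0.3430, -0.4773, 0.5026, -0.6323], [0.1715, -0.4916, 0.4038, 0.5633], [0.5145, 0.3102, 0.0799, -0.4944], [-0.6860, 0.0191, -0.4104, -0.0115], [0.3430, -0.6587, -0.6399, -0.1955]], R = [[5.8310, 0.1715, 2.5725, -2.2295], [0.0000, 6.1620, 1.3890, -6.2670], [0.0000, 0.0000, 3.0746, -1.4831], [0.0000, 0.0000, 0.0000, 1.5981]]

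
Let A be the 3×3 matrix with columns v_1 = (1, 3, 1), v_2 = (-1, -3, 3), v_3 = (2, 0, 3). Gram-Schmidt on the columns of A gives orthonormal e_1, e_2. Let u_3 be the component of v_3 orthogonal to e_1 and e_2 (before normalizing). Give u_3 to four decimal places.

u_3 = (1.8000, -0.6000, 0.0000)

v_1 = (1, 3, 1); ‖v_1‖ = 3.3166, so e_1 = (0.3015, 0.9045, 0.3015).
e_1·v_2 = 0.3015·(-1) + 0.9045·(-3) + 0.3015·3 = -2.1106.
u_2 = v_2 + 2.1106·e_1 = (-0.3636, -1.0909, 3.6364).
‖u_2‖ = 3.8139, so e_2 = (-0.0953, -0.2860, 0.9535).
e_1·v_3 = 0.3015·2 + 0.9045·0 + 0.3015·3 = 1.5076; e_2·v_3 = (-0.0953)·2 + (-0.2860)·0 + 0.9535·3 = 2.6697.
u_3 = v_3 − 1.5076·e_1 − 2.6697·e_2 = (1.8000, -0.6000, 0.0000).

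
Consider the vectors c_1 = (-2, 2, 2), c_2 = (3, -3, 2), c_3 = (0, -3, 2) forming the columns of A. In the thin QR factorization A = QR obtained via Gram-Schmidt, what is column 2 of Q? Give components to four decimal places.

c_1 = (-2, 2, 2); ‖c_1‖ = 3.4641, so q_1 = (-0.5774, 0.5774, 0.5774).
q_1·c_2 = (-0.5774)·3 + 0.5774·(-3) + 0.5774·2 = -2.3094.
u_2 = c_2 + 2.3094·q_1 = (1.6667, -1.6667, 3.3333).
‖u_2‖ = 4.0825, so q_2 = (0.4082, -0.4082, 0.8165).

q_2 = (0.4082, -0.4082, 0.8165)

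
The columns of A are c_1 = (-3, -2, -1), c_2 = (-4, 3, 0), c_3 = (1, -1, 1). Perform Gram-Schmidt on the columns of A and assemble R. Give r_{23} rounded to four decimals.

q_1 = c_1/‖c_1‖ = (-3, -2, -1)/3.7417 = (-0.8018, -0.5345, -0.2673).
r_{12} = q_1·c_2 = 1.6036.
u_2 = c_2 − 1.6036·q_1 = (-2.7143, 3.8571, 0.4286).
‖u_2‖ = 4.7359, so q_2 = (-0.5731, 0.8145, 0.0905).
r_{23} = q_2·c_3 = -1.2971.

r_{23} = -1.2971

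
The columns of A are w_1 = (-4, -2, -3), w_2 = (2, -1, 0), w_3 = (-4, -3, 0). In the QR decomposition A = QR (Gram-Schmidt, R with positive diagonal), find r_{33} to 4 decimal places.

w_1 = (-4, -2, -3); ‖w_1‖ = 5.3852, so q_1 = (-0.7428, -0.3714, -0.5571).
q_1·w_2 = (-0.7428)·2 + (-0.3714)·(-1) + (-0.5571)·0 = -1.1142.
u_2 = w_2 + 1.1142·q_1 = (1.1724, -1.4138, -0.6207).
‖u_2‖ = 1.9387, so q_2 = (0.6047, -0.7292, -0.3202).
q_1·w_3 = (-0.7428)·(-4) + (-0.3714)·(-3) + (-0.5571)·0 = 4.0853; q_2·w_3 = 0.6047·(-4) + (-0.7292)·(-3) + (-0.3202)·0 = -0.2312.
u_3 = w_3 − 4.0853·q_1 + 0.2312·q_2 = (-0.8257, -1.6514, 2.2018).
r_{33} = ‖u_3‖ = 2.8735.

r_{33} = 2.8735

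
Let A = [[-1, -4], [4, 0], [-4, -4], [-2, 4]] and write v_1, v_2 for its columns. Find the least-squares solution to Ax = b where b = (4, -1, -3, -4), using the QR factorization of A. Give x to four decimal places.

x = (0.5000, -0.5417)

q_1 = v_1/‖v_1‖ = (-1, 4, -4, -2)/6.0828 = (-0.1644, 0.6576, -0.6576, -0.3288).
r_{12} = q_1·v_2 = 1.9728.
u_2 = v_2 − 1.9728·q_1 = (-3.6757, -1.2973, -2.7027, 4.6486).
‖u_2‖ = 6.6414, so q_2 = (-0.5534, -0.1953, -0.4069, 0.7000).
Qᵀb = (1.9728, -3.5974).
Back-substitute: x_2 = -3.5974/6.6414 = -0.5417.
x_1 = (1.9728 − 1.9728·(-0.5417))/6.0828 = 0.5000.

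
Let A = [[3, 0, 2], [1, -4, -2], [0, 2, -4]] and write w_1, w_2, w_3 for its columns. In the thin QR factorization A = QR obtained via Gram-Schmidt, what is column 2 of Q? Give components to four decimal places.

q_1 = w_1/‖w_1‖ = (3, 1, 0)/3.1623 = (0.9487, 0.3162, 0.0000).
r_{12} = q_1·w_2 = -1.2649.
u_2 = w_2 + 1.2649·q_1 = (1.2000, -3.6000, 2.0000).
‖u_2‖ = 4.2895, so q_2 = (0.2798, -0.8393, 0.4663).

q_2 = (0.2798, -0.8393, 0.4663)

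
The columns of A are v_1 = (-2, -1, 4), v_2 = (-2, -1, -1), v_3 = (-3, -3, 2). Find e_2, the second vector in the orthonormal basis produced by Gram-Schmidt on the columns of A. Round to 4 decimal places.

e_2 = (-0.7807, -0.3904, -0.4880)

v_1 = (-2, -1, 4); ‖v_1‖ = 4.5826, so e_1 = (-0.4364, -0.2182, 0.8729).
e_1·v_2 = (-0.4364)·(-2) + (-0.2182)·(-1) + 0.8729·(-1) = 0.2182.
u_2 = v_2 − 0.2182·e_1 = (-1.9048, -0.9524, -1.1905).
‖u_2‖ = 2.4398, so e_2 = (-0.7807, -0.3904, -0.4880).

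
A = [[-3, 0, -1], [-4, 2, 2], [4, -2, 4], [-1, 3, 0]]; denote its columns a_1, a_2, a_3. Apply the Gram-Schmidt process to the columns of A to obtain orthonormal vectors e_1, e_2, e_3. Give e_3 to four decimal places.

e_3 = (-0.0134, 0.7130, 0.7010, -0.0080)

e_1 = a_1/‖a_1‖ = (-3, -4, 4, -1)/6.4807 = (-0.4629, -0.6172, 0.6172, -0.1543).
r_{12} = e_1·a_2 = -2.9318.
u_2 = a_2 + 2.9318·e_1 = (-1.3571, 0.1905, -0.1905, 2.5476).
‖u_2‖ = 2.8991, so e_2 = (-0.4681, 0.0657, -0.0657, 0.8788).
r_{13} = e_1·a_3 = 1.6973; r_{23} = e_2·a_3 = 0.3367.
u_3 = a_3 − 1.6973·e_1 − 0.3367·e_2 = (-0.0567, 3.0255, 2.9745, -0.0340).
‖u_3‖ = 4.2433, so e_3 = (-0.0134, 0.7130, 0.7010, -0.0080).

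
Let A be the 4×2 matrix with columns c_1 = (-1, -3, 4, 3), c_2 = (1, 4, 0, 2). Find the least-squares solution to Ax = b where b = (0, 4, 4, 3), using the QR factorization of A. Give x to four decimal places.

x = (0.6224, 1.2551)

c_1 = (-1, -3, 4, 3); ‖c_1‖ = 5.9161, so q_1 = (-0.1690, -0.5071, 0.6761, 0.5071).
q_1·c_2 = (-0.1690)·1 + (-0.5071)·4 + 0.6761·0 + 0.5071·2 = -1.1832.
u_2 = c_2 + 1.1832·q_1 = (0.8000, 3.4000, 0.8000, 2.6000).
‖u_2‖ = 4.4272, so q_2 = (0.1807, 0.7680, 0.1807, 0.5873).
Qᵀb = (2.1974, 5.5566).
Back-substitute: x_2 = 5.5566/4.4272 = 1.2551.
x_1 = (2.1974 + 1.1832·1.2551)/5.9161 = 0.6224.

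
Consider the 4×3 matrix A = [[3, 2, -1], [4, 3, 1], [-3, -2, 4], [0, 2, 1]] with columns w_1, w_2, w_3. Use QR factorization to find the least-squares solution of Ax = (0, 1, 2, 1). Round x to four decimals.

w_1 = (3, 4, -3, 0); ‖w_1‖ = 5.8310, so q_1 = (0.5145, 0.6860, -0.5145, 0.0000).
q_1·w_2 = 0.5145·2 + 0.6860·3 + (-0.5145)·(-2) + 0.0000·2 = 4.1160.
u_2 = w_2 − 4.1160·q_1 = (-0.1176, 0.1765, 0.1176, 2.0000).
‖u_2‖ = 2.0147, so q_2 = (-0.0584, 0.0876, 0.0584, 0.9927).
q_1·w_3 = 0.5145·(-1) + 0.6860·1 + (-0.5145)·4 + 0.0000·1 = -1.8865; q_2·w_3 = (-0.0584)·(-1) + 0.0876·1 + 0.0584·4 + 0.9927·1 = 1.3723.
u_3 = w_3 + 1.8865·q_1 − 1.3723·q_2 = (0.0507, 2.1739, 2.9493, -0.3623).
‖u_3‖ = 3.6821, so q_3 = (0.0138, 0.5904, 0.8010, -0.0984).
Qᵀb = (-0.3430, 1.1971, 2.0939).
Back-substitute: x_3 = 2.0939/3.6821 = 0.5687.
x_2 = (1.1971 − 1.3723·0.5687)/2.0147 = 0.2068.
x_1 = (-0.3430 − 4.1160·0.2068 + 1.8865·0.5687)/5.8310 = -0.0208.

x = (-0.0208, 0.2068, 0.5687)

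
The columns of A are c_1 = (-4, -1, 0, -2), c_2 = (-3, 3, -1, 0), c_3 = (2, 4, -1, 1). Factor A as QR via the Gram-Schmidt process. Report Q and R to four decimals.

c_1 = (-4, -1, 0, -2); ‖c_1‖ = 4.5826, so e_1 = (-0.8729, -0.2182, 0.0000, -0.4364).
e_1·c_2 = (-0.8729)·(-3) + (-0.2182)·3 + 0.0000·(-1) + (-0.4364)·0 = 1.9640.
u_2 = c_2 − 1.9640·e_1 = (-1.2857, 3.4286, -1.0000, 0.8571).
‖u_2‖ = 3.8914, so e_2 = (-0.3304, 0.8811, -0.2570, 0.2203).
e_1·c_3 = (-0.8729)·2 + (-0.2182)·4 + 0.0000·(-1) + (-0.4364)·1 = -3.0551; e_2·c_3 = (-0.3304)·2 + 0.8811·4 + (-0.2570)·(-1) + 0.2203·1 = 3.3407.
u_3 = c_3 + 3.0551·e_1 − 3.3407·e_2 = (0.4371, 0.3899, -0.1415, -1.0692).
‖u_3‖ = 1.2273, so e_3 = (0.3562, 0.3177, -0.1153, -0.8712).

Q = [[-0.8729, -0.3304, 0.3562], [-0.2182, 0.8811, 0.3177], [0.0000, -0.2570, -0.1153], [-0.4364, 0.2203, -0.8712]], R = [[4.5826, 1.9640, -3.0551], [0.0000, 3.8914, 3.3407], [0.0000, 0.0000, 1.2273]]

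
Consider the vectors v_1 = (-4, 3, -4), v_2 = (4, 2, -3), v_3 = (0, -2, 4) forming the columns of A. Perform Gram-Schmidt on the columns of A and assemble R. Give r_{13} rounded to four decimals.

v_1 = (-4, 3, -4); ‖v_1‖ = 6.4031, so q_1 = (-0.6247, 0.4685, -0.6247).
r_{13} = q_1·v_3 = -3.4358.

r_{13} = -3.4358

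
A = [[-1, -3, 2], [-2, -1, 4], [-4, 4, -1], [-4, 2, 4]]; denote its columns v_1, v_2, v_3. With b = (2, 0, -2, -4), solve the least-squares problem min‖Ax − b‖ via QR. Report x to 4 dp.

x = (-0.3626, -1.0957, -0.6636)

v_1 = (-1, -2, -4, -4); ‖v_1‖ = 6.0828, so q_1 = (-0.1644, -0.3288, -0.6576, -0.6576).
q_1·v_2 = (-0.1644)·(-3) + (-0.3288)·(-1) + (-0.6576)·4 + (-0.6576)·2 = -3.1236.
u_2 = v_2 + 3.1236·q_1 = (-3.5135, -2.0270, 1.9459, -0.0541).
‖u_2‖ = 4.4992, so q_2 = (-0.7809, -0.4505, 0.4325, -0.0120).
q_1·v_3 = (-0.1644)·2 + (-0.3288)·4 + (-0.6576)·(-1) + (-0.6576)·4 = -3.6168; q_2·v_3 = (-0.7809)·2 + (-0.4505)·4 + 0.4325·(-1) + (-0.0120)·4 = -3.8445.
u_3 = v_3 + 3.6168·q_1 + 3.8445·q_2 = (-1.5968, 1.0788, -1.7156, 1.5754).
‖u_3‖ = 3.0231, so q_3 = (-0.5282, 0.3568, -0.5675, 0.5211).
Qᵀb = (3.6168, -2.3788, -2.0059).
Back-substitute: x_3 = -2.0059/3.0231 = -0.6636.
x_2 = (-2.3788 + 3.8445·(-0.6636))/4.4992 = -1.0957.
x_1 = (3.6168 + 3.1236·(-1.0957) + 3.6168·(-0.6636))/6.0828 = -0.3626.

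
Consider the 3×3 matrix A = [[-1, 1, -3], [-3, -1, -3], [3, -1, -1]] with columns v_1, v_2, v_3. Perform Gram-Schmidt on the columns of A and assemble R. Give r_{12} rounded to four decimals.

r_{12} = -0.2294

q_1 = v_1/‖v_1‖ = (-1, -3, 3)/4.3589 = (-0.2294, -0.6882, 0.6882).
r_{12} = q_1·v_2 = -0.2294.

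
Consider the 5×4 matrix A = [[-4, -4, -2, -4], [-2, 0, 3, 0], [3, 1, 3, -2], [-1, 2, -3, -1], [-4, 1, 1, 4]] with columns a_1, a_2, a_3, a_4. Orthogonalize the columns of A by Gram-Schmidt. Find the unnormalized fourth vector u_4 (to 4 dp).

u_4 = (-1.5552, -1.5604, -2.3792, -2.5100, 1.1785)

e_1 = a_1/‖a_1‖ = (-4, -2, 3, -1, -4)/6.7823 = (-0.5898, -0.2949, 0.4423, -0.1474, -0.5898).
r_{12} = e_1·a_2 = 1.9167.
u_2 = a_2 − 1.9167·e_1 = (-2.8696, 0.5652, 0.1522, 2.2826, 2.1304).
‖u_2‖ = 4.2809, so e_2 = (-0.6703, 0.1320, 0.0355, 0.5332, 0.4977).
r_{13} = e_1·a_3 = 1.4744; r_{23} = e_2·a_3 = 0.7414.
u_3 = a_3 − 1.4744·e_1 − 0.7414·e_2 = (-0.6335, 3.3369, 2.3215, -3.1779, 1.5006).
‖u_3‖ = 5.4108, so e_3 = (-0.1171, 0.6167, 0.4290, -0.5873, 0.2773).
r_{14} = e_1·a_4 = -0.7372; r_{24} = e_2·a_4 = 4.0676; r_{34} = e_3·a_4 = 1.3069.
u_4 = a_4 + 0.7372·e_1 − 4.0676·e_2 − 1.3069·e_3 = (-1.5552, -1.5604, -2.3792, -2.5100, 1.1785).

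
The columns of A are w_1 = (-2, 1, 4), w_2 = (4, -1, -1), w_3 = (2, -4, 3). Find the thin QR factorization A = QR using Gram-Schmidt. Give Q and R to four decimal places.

w_1 = (-2, 1, 4); ‖w_1‖ = 4.5826, so q_1 = (-0.4364, 0.2182, 0.8729).
q_1·w_2 = (-0.4364)·4 + 0.2182·(-1) + 0.8729·(-1) = -2.8368.
u_2 = w_2 + 2.8368·q_1 = (2.7619, -0.3810, 1.4762).
‖u_2‖ = 3.1547, so q_2 = (0.8755, -0.1208, 0.4679).
q_1·w_3 = (-0.4364)·2 + 0.2182·(-4) + 0.8729·3 = 0.8729; q_2·w_3 = 0.8755·2 + (-0.1208)·(-4) + 0.4679·3 = 3.6378.
u_3 = w_3 − 0.8729·q_1 − 3.6378·q_2 = (-0.8038, -3.7512, 0.5359).
‖u_3‖ = 3.8736, so q_3 = (-0.2075, -0.9684, 0.1383).

Q = [[-0.4364, 0.8755, -0.2075], [0.2182, -0.1208, -0.9684], [0.8729, 0.4679, 0.1383]], R = [[4.5826, -2.8368, 0.8729], [0.0000, 3.1547, 3.6378], [0.0000, 0.0000, 3.8736]]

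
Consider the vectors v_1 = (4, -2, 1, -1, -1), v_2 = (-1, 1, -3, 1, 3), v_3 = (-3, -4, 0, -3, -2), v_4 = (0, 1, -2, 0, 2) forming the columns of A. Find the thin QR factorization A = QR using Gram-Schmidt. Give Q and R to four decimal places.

Q = [[0.8341, 0.3412, -0.4107, 0.0949], [-0.4170, -0.0353, -0.7140, 0.5404], [0.2085, -0.6590, -0.3079, -0.1078], [-0.2085, 0.1177, -0.4737, -0.8288], [-0.2085, 0.6590, -0.0488, 0.0200]], R = [[4.7958, -2.7107, 0.2085, -1.2511], [0.0000, 3.6949, -2.5535, 2.6005], [0.0000, 0.0000, 5.6068, -0.1960], [0.0000, 0.0000, 0.0000, 0.7960]]

q_1 = v_1/‖v_1‖ = (4, -2, 1, -1, -1)/4.7958 = (0.8341, -0.4170, 0.2085, -0.2085, -0.2085).
r_{12} = q_1·v_2 = -2.7107.
u_2 = v_2 + 2.7107·q_1 = (1.2609, -0.1304, -2.4348, 0.4348, 2.4348).
‖u_2‖ = 3.6949, so q_2 = (0.3412, -0.0353, -0.6590, 0.1177, 0.6590).
r_{13} = q_1·v_3 = 0.2085; r_{23} = q_2·v_3 = -2.5535.
u_3 = v_3 − 0.2085·q_1 + 2.5535·q_2 = (-2.3025, -4.0032, -1.7261, -2.6561, -0.2739).
‖u_3‖ = 5.6068, so q_3 = (-0.4107, -0.7140, -0.3079, -0.4737, -0.0488).
r_{14} = q_1·v_4 = -1.2511; r_{24} = q_2·v_4 = 2.6005; r_{34} = q_3·v_4 = -0.1960.
u_4 = v_4 + 1.2511·q_1 − 2.6005·q_2 + 0.1960·q_3 = (0.0756, 0.4301, -0.0858, -0.6597, 0.0159).
‖u_4‖ = 0.7960, so q_4 = (0.0949, 0.5404, -0.1078, -0.8288, 0.0200).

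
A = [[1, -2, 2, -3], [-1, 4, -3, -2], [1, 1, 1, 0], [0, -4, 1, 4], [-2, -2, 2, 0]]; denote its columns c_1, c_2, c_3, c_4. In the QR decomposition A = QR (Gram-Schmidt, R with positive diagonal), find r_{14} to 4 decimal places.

r_{14} = -0.3780

c_1 = (1, -1, 1, 0, -2); ‖c_1‖ = 2.6458, so q_1 = (0.3780, -0.3780, 0.3780, 0.0000, -0.7559).
r_{14} = q_1·c_4 = -0.3780.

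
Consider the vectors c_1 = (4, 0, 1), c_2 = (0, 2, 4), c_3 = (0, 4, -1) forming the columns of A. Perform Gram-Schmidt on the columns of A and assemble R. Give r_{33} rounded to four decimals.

r_{33} = 4.0000

c_1 = (4, 0, 1); ‖c_1‖ = 4.1231, so q_1 = (0.9701, 0.0000, 0.2425).
q_1·c_2 = 0.9701·0 + 0.0000·2 + 0.2425·4 = 0.9701.
u_2 = c_2 − 0.9701·q_1 = (-0.9412, 2.0000, 3.7647).
‖u_2‖ = 4.3656, so q_2 = (-0.2156, 0.4581, 0.8623).
q_1·c_3 = 0.9701·0 + 0.0000·4 + 0.2425·(-1) = -0.2425; q_2·c_3 = (-0.2156)·0 + 0.4581·4 + 0.8623·(-1) = 0.9701.
u_3 = c_3 + 0.2425·q_1 − 0.9701·q_2 = (0.4444, 3.5556, -1.7778).
r_{33} = ‖u_3‖ = 4.0000.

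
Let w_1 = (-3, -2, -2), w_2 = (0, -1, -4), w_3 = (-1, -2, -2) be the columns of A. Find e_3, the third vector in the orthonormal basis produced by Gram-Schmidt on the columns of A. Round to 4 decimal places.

w_1 = (-3, -2, -2); ‖w_1‖ = 4.1231, so e_1 = (-0.7276, -0.4851, -0.4851).
e_1·w_2 = (-0.7276)·0 + (-0.4851)·(-1) + (-0.4851)·(-4) = 2.4254.
u_2 = w_2 − 2.4254·e_1 = (1.7647, 0.1765, -2.8235).
‖u_2‖ = 3.3343, so e_2 = (0.5293, 0.0529, -0.8468).
e_1·w_3 = (-0.7276)·(-1) + (-0.4851)·(-2) + (-0.4851)·(-2) = 2.6679; e_2·w_3 = 0.5293·(-1) + 0.0529·(-2) + (-0.8468)·(-2) = 1.0585.
u_3 = w_3 − 2.6679·e_1 − 1.0585·e_2 = (0.3810, -0.7619, 0.1905).
‖u_3‖ = 0.8729, so e_3 = (0.4364, -0.8729, 0.2182).

e_3 = (0.4364, -0.8729, 0.2182)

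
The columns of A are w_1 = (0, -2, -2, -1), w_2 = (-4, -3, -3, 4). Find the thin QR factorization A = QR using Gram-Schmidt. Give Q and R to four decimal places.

Q = [[0.0000, -0.6108], [-0.6667, -0.1866], [-0.6667, -0.1866], [-0.3333, 0.7465]], R = [[3.0000, 2.6667], [0.0000, 6.5490]]

q_1 = w_1/‖w_1‖ = (0, -2, -2, -1)/3.0000 = (0.0000, -0.6667, -0.6667, -0.3333).
r_{12} = q_1·w_2 = 2.6667.
u_2 = w_2 − 2.6667·q_1 = (-4.0000, -1.2222, -1.2222, 4.8889).
‖u_2‖ = 6.5490, so q_2 = (-0.6108, -0.1866, -0.1866, 0.7465).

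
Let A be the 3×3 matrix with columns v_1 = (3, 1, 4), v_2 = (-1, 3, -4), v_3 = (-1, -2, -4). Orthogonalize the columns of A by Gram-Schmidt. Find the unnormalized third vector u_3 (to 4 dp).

u_3 = (1.5238, -0.7619, -0.9524)

e_1 = v_1/‖v_1‖ = (3, 1, 4)/5.0990 = (0.5883, 0.1961, 0.7845).
r_{12} = e_1·v_2 = -3.1379.
u_2 = v_2 + 3.1379·e_1 = (0.8462, 3.6154, -1.5385).
‖u_2‖ = 4.0192, so e_2 = (0.2105, 0.8995, -0.3828).
r_{13} = e_1·v_3 = -4.1184; r_{23} = e_2·v_3 = -0.4785.
u_3 = v_3 + 4.1184·e_1 + 0.4785·e_2 = (1.5238, -0.7619, -0.9524).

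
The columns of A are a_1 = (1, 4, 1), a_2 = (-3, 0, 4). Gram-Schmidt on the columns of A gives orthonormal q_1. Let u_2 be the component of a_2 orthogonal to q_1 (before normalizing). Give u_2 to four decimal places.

q_1 = a_1/‖a_1‖ = (1, 4, 1)/4.2426 = (0.2357, 0.9428, 0.2357).
r_{12} = q_1·a_2 = 0.2357.
u_2 = a_2 − 0.2357·q_1 = (-3.0556, -0.2222, 3.9444).

u_2 = (-3.0556, -0.2222, 3.9444)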